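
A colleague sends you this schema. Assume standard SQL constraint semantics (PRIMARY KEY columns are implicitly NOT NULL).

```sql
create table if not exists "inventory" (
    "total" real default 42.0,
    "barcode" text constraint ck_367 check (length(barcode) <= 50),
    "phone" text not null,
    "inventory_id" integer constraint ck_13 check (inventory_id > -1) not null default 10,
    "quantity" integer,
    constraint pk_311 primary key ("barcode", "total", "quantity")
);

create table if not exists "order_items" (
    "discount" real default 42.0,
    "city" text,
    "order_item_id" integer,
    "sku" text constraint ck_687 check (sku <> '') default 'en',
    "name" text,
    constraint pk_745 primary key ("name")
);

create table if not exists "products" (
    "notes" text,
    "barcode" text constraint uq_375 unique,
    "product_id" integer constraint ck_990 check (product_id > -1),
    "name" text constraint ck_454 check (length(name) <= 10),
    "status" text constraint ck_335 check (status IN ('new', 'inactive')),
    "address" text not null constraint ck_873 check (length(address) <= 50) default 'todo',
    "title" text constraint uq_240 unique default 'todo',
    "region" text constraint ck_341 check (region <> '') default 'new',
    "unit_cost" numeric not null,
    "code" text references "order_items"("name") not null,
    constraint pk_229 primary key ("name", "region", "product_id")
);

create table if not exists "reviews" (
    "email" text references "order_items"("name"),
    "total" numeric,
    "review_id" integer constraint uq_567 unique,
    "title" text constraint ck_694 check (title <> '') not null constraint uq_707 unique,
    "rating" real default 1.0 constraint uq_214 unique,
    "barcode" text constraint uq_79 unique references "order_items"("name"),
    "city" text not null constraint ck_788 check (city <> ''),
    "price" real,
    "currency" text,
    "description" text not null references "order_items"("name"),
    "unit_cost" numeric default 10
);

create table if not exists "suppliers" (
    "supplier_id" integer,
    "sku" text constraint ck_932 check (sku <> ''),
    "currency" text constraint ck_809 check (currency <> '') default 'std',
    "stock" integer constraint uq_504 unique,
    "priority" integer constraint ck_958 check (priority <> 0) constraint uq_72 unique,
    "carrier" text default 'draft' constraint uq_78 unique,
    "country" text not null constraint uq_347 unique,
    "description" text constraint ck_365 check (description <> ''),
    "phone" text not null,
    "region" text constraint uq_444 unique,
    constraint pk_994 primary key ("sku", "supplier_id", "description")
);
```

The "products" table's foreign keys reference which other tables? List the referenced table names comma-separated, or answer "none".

order_items

- code REFERENCES order_items(name).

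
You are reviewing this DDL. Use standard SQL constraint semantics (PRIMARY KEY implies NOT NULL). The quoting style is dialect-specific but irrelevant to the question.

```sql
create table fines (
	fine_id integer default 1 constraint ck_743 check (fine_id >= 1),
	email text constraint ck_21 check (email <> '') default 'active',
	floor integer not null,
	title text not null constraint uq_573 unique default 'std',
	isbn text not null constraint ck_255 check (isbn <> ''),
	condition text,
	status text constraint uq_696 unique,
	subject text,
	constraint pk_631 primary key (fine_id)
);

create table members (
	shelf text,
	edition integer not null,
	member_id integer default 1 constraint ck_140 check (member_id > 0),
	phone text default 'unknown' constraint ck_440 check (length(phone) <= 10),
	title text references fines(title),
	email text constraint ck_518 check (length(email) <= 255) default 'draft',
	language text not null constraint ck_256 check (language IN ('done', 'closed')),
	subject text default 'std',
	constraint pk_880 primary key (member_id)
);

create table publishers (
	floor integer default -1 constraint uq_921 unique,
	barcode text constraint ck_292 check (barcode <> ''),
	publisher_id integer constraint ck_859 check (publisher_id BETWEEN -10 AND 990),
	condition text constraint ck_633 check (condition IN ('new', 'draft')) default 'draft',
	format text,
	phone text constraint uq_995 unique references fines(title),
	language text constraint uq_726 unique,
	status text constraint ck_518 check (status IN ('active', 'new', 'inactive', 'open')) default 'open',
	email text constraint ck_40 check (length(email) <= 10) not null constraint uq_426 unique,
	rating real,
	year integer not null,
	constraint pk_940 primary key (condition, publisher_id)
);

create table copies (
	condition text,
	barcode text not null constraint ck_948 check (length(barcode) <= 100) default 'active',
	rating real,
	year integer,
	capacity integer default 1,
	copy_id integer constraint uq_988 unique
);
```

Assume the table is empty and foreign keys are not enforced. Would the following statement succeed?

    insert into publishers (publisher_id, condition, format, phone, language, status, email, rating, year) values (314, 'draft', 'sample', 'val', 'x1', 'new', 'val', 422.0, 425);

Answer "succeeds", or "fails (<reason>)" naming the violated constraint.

succeeds

NOT NULL columns: condition is supplied; email is supplied; publisher_id is supplied; year is supplied.
CHECK constraints: 314 satisfies (publisher_id BETWEEN -10 AND 990); 'draft' satisfies (condition IN ('new', 'draft')); 'new' satisfies (status IN ('active', 'new', 'inactive', 'open')); 'val' satisfies (length(email) <= 10).
No constraint is violated.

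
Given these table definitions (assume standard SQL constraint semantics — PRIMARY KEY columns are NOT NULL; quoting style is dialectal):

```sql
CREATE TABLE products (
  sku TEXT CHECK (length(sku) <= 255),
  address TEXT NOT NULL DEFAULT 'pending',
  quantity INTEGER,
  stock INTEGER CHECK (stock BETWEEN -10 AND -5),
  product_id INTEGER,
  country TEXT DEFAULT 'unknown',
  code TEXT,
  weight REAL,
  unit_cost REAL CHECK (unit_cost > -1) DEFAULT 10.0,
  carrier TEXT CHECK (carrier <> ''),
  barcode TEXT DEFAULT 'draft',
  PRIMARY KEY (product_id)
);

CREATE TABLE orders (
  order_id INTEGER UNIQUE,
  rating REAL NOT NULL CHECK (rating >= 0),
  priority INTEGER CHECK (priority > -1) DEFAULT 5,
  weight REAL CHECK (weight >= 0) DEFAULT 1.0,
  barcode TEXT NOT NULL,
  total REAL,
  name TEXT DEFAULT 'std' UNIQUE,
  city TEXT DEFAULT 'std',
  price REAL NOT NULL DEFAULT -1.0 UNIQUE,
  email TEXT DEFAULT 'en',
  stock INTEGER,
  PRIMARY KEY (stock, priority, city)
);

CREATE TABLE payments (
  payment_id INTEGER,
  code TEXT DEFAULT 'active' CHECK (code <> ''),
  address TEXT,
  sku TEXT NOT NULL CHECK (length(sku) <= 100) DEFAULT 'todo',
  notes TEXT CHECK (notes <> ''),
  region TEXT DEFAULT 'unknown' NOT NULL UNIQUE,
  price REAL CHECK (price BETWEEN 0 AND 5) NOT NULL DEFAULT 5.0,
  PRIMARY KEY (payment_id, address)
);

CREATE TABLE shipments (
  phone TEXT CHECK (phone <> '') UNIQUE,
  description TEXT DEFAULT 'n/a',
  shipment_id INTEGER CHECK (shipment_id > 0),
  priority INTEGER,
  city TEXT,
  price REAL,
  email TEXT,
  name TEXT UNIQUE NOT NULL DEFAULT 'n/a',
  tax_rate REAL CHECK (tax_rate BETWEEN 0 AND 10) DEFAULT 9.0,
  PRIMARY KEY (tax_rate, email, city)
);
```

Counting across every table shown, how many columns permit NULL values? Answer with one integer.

21

products: 9 nullable (sku, quantity, stock, country, code, weight, unit_cost, carrier, barcode — PK (product_id) and explicit NOT NULL columns excluded).
orders: 5 nullable (order_id, weight, total, name, email — PK (stock, priority, city) and explicit NOT NULL columns excluded).
payments: 2 nullable (code, notes — PK (payment_id, address) and explicit NOT NULL columns excluded).
shipments: 5 nullable (phone, description, shipment_id, priority, price — PK (tax_rate, email, city) and explicit NOT NULL columns excluded).
Total: 9 + 5 + 2 + 5 = 21.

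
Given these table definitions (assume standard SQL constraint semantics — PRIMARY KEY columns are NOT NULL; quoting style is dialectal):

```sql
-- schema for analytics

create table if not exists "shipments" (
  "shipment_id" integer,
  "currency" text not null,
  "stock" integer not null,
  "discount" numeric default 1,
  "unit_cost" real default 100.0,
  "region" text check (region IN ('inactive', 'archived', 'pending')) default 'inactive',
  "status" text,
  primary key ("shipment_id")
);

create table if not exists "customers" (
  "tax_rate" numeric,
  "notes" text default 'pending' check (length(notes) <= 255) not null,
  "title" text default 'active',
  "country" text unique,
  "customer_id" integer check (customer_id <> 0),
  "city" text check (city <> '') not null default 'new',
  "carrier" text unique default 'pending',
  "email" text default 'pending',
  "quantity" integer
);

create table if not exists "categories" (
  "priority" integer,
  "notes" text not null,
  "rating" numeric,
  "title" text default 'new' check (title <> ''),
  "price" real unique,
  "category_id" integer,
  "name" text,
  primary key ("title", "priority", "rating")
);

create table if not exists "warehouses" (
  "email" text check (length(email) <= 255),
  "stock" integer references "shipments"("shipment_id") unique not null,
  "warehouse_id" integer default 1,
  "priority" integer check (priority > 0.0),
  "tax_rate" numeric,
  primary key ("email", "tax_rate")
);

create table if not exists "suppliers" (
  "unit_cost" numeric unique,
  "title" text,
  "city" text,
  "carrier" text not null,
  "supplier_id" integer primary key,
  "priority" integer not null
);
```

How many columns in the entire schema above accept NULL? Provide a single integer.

19

shipments: 4 nullable (discount, unit_cost, region, status — PK (shipment_id) and explicit NOT NULL columns excluded).
customers: 7 nullable (tax_rate, title, country, customer_id, carrier, email, quantity — PK none and explicit NOT NULL columns excluded).
categories: 3 nullable (price, category_id, name — PK (title, priority, rating) and explicit NOT NULL columns excluded).
warehouses: 2 nullable (warehouse_id, priority — PK (email, tax_rate) and explicit NOT NULL columns excluded).
suppliers: 3 nullable (unit_cost, title, city — PK (supplier_id) and explicit NOT NULL columns excluded).
Total: 4 + 7 + 3 + 2 + 3 = 19.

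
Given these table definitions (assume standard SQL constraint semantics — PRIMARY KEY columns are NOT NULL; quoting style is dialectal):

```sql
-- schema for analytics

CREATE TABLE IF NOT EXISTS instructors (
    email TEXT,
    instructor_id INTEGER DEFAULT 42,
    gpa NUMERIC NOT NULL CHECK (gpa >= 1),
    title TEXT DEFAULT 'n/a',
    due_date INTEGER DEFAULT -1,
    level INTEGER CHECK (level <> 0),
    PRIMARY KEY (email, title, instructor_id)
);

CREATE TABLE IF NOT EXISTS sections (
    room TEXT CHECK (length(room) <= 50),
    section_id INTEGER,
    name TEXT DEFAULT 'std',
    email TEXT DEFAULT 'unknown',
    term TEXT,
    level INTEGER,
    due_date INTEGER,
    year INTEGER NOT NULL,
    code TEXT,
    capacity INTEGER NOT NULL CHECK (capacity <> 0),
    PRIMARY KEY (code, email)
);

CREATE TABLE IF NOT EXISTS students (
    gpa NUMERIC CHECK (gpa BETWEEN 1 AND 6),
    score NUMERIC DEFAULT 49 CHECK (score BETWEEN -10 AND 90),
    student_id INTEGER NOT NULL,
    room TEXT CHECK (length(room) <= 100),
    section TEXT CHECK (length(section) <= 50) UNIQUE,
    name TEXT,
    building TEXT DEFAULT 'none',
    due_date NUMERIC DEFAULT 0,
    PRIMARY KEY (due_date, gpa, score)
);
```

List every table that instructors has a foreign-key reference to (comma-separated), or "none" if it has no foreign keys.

No column in instructors has a REFERENCES clause.

none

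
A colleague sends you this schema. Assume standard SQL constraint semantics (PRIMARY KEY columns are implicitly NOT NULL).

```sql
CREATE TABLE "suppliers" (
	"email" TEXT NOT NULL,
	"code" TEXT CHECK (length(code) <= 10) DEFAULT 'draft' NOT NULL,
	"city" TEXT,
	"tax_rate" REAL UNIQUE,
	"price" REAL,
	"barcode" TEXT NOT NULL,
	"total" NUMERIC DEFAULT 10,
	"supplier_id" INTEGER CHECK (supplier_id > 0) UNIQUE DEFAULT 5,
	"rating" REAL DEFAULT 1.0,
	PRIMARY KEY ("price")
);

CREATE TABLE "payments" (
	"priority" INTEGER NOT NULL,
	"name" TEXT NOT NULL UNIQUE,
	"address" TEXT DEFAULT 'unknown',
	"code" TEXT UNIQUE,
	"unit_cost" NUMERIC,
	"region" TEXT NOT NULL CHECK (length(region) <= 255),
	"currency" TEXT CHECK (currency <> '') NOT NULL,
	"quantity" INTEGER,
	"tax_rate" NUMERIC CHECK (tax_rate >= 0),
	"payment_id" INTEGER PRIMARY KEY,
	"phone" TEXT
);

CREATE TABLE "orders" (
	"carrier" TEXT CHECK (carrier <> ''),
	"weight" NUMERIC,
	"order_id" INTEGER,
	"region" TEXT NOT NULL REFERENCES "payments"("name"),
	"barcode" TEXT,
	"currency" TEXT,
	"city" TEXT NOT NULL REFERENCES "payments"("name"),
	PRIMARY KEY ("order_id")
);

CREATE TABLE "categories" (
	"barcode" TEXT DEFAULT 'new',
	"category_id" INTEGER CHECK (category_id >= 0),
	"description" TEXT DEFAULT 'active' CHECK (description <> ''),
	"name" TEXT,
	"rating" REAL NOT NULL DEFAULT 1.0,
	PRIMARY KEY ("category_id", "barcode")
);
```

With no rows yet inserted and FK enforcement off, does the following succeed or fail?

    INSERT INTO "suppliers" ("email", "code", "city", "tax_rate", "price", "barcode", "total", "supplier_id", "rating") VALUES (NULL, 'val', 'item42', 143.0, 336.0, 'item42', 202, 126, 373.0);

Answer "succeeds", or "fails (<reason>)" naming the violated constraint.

email is explicitly set to NULL, but email is declared NOT NULL.

fails (NOT NULL on email)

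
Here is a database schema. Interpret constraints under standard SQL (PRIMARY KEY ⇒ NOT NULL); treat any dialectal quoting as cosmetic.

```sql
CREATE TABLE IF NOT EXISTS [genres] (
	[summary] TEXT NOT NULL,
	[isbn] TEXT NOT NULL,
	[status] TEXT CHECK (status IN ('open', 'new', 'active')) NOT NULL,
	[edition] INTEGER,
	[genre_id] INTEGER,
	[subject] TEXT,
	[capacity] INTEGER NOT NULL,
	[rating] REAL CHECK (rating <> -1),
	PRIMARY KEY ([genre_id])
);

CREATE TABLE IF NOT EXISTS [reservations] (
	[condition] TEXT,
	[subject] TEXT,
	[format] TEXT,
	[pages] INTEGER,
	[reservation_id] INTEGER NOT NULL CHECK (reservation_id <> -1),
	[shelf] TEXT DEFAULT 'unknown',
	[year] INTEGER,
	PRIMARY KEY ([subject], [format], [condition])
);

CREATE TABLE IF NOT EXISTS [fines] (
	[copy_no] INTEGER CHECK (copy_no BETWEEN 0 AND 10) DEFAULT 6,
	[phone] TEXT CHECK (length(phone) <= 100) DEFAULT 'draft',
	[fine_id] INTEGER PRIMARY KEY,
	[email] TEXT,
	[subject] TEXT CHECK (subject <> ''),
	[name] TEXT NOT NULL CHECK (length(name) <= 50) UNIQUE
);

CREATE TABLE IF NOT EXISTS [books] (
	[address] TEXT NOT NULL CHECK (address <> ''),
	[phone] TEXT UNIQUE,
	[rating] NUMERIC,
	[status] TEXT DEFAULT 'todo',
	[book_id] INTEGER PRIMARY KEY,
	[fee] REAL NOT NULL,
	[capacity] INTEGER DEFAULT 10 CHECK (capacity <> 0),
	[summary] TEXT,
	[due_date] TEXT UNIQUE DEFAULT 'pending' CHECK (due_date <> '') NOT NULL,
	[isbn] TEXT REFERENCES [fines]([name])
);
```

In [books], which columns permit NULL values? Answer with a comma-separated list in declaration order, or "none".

- address: declared NOT NULL → not nullable.
- phone: UNIQUE does not imply NOT NULL → nullable.
- rating: no NOT NULL constraint applies → nullable.
- status: DEFAULT only fills an omitted column; an explicit NULL is still allowed → nullable.
- book_id: part of the PRIMARY KEY, which implies NOT NULL → not nullable.
- fee: declared NOT NULL → not nullable.
- capacity: CHECK does not forbid NULL (a CHECK constraint passes when its expression is NULL) → nullable.
- summary: no NOT NULL constraint applies → nullable.
- due_date: declared NOT NULL → not nullable.
- isbn: a foreign key column may be NULL unless separately constrained → nullable.

phone, rating, status, capacity, summary, isbn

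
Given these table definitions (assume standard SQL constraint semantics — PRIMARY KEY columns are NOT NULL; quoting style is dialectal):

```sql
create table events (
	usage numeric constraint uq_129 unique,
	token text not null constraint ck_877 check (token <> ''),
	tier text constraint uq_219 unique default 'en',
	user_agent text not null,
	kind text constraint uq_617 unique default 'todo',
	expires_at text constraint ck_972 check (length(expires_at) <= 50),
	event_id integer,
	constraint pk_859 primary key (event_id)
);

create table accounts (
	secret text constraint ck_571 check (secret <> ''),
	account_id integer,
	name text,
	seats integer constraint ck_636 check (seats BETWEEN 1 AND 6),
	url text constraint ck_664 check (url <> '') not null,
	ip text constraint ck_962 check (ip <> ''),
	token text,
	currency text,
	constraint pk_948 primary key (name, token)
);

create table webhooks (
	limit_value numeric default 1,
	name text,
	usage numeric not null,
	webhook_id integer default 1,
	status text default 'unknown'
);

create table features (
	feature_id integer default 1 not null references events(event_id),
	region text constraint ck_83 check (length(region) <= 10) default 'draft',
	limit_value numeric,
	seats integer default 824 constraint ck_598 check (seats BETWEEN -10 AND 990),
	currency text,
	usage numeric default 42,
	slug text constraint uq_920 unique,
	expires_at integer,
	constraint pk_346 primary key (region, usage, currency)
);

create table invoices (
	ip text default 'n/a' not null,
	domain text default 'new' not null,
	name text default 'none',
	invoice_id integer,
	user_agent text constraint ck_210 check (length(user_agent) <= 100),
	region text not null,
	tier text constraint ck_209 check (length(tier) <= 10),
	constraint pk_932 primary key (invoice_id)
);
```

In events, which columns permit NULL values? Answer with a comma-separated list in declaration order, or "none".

usage, tier, kind, expires_at

- usage: UNIQUE does not imply NOT NULL → nullable.
- token: declared NOT NULL → not nullable.
- tier: UNIQUE does not imply NOT NULL → nullable.
- user_agent: declared NOT NULL → not nullable.
- kind: UNIQUE does not imply NOT NULL → nullable.
- expires_at: CHECK does not forbid NULL (a CHECK constraint passes when its expression is NULL) → nullable.
- event_id: part of the PRIMARY KEY, which implies NOT NULL → not nullable.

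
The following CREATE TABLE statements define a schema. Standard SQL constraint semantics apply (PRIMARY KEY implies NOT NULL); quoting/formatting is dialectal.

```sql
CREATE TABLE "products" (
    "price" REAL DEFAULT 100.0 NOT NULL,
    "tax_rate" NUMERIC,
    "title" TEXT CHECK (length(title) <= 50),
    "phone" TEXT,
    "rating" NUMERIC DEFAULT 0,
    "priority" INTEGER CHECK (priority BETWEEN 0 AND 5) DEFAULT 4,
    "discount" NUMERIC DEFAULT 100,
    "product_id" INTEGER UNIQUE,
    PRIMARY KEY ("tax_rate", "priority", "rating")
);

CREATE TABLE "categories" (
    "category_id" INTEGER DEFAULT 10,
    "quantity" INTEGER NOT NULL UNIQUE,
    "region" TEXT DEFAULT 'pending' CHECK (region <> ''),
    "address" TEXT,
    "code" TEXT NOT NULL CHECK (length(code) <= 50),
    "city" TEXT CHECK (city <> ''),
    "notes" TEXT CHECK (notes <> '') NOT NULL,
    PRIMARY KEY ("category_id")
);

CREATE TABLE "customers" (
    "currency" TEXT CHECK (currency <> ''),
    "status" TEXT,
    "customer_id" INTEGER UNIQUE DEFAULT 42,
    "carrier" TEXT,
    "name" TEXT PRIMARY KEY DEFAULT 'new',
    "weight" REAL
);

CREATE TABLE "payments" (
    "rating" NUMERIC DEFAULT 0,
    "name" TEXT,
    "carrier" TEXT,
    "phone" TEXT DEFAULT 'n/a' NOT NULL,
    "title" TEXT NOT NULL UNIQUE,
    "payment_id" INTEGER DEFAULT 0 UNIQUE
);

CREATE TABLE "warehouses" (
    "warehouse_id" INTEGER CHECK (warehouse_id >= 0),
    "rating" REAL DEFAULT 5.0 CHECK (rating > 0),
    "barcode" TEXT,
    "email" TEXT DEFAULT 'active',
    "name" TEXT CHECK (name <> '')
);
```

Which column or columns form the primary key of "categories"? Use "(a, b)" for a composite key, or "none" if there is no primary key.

category_id is declared PRIMARY KEY as a table-level PRIMARY KEY clause.

category_id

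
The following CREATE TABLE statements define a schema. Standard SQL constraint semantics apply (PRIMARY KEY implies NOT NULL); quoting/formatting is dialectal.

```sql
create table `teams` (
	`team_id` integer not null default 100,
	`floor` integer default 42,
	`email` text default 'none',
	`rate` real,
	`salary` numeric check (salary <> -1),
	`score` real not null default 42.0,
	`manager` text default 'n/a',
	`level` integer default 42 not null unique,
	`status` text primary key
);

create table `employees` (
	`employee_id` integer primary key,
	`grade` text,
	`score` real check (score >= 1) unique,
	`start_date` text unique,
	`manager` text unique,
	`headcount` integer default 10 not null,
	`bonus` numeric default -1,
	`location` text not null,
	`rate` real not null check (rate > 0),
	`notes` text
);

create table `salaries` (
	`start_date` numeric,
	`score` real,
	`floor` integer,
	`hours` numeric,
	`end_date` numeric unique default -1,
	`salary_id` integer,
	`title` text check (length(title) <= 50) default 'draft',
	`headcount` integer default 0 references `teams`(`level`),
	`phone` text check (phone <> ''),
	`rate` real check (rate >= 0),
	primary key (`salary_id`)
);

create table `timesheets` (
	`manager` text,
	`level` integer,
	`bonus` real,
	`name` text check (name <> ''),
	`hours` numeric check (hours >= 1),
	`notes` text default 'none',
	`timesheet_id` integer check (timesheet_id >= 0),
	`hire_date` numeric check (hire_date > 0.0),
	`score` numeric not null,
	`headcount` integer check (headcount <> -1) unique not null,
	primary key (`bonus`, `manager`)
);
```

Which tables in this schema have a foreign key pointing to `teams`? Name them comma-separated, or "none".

salaries

- salaries.headcount references teams(level).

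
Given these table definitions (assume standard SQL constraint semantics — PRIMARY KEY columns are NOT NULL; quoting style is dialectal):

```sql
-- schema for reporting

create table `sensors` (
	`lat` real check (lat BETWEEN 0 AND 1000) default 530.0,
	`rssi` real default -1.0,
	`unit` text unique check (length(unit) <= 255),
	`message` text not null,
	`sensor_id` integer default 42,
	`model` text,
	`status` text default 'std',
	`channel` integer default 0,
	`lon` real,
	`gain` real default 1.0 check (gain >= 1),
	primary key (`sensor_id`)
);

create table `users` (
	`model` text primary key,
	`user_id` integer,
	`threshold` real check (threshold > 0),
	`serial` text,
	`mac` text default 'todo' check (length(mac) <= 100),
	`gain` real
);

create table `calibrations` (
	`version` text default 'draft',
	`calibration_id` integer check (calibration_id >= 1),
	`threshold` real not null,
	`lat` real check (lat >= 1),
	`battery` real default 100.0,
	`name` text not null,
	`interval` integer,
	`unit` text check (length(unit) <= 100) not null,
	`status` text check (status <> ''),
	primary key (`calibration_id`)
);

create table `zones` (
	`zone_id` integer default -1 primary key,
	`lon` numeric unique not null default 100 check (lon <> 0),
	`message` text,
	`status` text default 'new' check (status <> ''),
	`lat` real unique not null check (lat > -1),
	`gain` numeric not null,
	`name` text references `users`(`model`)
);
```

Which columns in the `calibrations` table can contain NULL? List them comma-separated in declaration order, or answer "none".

version, lat, battery, interval, status

- version: DEFAULT only fills an omitted column; an explicit NULL is still allowed → nullable.
- calibration_id: part of the PRIMARY KEY, which implies NOT NULL → not nullable.
- threshold: declared NOT NULL → not nullable.
- lat: CHECK does not forbid NULL (a CHECK constraint passes when its expression is NULL) → nullable.
- battery: DEFAULT only fills an omitted column; an explicit NULL is still allowed → nullable.
- name: declared NOT NULL → not nullable.
- interval: no NOT NULL constraint applies → nullable.
- unit: declared NOT NULL → not nullable.
- status: CHECK does not forbid NULL (a CHECK constraint passes when its expression is NULL) → nullable.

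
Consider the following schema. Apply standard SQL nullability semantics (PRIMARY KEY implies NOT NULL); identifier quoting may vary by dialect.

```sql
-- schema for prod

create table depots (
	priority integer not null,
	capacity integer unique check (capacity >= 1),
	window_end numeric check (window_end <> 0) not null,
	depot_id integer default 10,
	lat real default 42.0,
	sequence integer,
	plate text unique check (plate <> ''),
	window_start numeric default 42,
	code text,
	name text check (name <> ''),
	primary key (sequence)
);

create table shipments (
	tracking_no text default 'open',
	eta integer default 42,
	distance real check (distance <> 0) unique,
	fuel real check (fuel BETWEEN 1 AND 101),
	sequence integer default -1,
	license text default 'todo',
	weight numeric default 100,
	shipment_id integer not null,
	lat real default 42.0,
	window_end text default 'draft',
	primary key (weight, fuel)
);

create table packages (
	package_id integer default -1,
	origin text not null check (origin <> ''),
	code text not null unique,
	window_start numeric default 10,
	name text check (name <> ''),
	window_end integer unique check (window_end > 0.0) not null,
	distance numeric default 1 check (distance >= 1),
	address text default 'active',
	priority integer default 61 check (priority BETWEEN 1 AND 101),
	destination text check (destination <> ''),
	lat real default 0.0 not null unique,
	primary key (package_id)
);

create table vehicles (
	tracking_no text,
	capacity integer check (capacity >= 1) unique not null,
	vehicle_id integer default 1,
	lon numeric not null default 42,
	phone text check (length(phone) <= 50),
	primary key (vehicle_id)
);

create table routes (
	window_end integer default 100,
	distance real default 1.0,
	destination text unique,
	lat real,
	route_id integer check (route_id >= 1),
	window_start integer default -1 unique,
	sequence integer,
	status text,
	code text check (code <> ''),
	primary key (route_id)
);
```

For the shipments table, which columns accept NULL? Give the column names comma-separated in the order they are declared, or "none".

- tracking_no: DEFAULT only fills an omitted column; an explicit NULL is still allowed → nullable.
- eta: DEFAULT only fills an omitted column; an explicit NULL is still allowed → nullable.
- distance: CHECK does not forbid NULL (a CHECK constraint passes when its expression is NULL) → nullable.
- fuel: part of the PRIMARY KEY, which implies NOT NULL → not nullable.
- sequence: DEFAULT only fills an omitted column; an explicit NULL is still allowed → nullable.
- license: DEFAULT only fills an omitted column; an explicit NULL is still allowed → nullable.
- weight: part of the PRIMARY KEY, which implies NOT NULL → not nullable.
- shipment_id: declared NOT NULL → not nullable.
- lat: DEFAULT only fills an omitted column; an explicit NULL is still allowed → nullable.
- window_end: DEFAULT only fills an omitted column; an explicit NULL is still allowed → nullable.

tracking_no, eta, distance, sequence, license, lat, window_end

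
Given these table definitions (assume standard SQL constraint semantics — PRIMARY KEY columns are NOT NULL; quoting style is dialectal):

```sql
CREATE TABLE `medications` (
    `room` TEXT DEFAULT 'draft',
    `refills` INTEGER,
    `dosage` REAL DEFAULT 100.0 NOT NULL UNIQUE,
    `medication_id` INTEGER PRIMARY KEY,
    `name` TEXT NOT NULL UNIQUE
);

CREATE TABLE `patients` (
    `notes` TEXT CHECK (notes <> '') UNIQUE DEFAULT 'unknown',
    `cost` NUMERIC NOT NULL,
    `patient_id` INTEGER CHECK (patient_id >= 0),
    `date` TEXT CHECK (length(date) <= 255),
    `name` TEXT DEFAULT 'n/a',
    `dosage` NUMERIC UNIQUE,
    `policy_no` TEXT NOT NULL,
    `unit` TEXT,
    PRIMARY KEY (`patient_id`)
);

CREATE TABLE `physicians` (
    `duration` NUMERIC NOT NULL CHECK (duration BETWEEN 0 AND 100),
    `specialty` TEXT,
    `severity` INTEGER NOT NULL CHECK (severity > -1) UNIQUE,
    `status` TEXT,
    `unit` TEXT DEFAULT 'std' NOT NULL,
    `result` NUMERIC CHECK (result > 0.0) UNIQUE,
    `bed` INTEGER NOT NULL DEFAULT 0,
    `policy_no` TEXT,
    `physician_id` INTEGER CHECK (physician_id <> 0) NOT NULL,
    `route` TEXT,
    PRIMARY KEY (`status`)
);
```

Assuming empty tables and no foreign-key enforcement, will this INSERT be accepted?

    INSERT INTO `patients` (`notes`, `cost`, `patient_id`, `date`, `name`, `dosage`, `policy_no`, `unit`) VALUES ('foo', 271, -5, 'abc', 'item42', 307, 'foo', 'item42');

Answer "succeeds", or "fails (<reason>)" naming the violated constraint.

The value -5 for patient_id violates CHECK (patient_id >= 0).

fails (CHECK on patient_id)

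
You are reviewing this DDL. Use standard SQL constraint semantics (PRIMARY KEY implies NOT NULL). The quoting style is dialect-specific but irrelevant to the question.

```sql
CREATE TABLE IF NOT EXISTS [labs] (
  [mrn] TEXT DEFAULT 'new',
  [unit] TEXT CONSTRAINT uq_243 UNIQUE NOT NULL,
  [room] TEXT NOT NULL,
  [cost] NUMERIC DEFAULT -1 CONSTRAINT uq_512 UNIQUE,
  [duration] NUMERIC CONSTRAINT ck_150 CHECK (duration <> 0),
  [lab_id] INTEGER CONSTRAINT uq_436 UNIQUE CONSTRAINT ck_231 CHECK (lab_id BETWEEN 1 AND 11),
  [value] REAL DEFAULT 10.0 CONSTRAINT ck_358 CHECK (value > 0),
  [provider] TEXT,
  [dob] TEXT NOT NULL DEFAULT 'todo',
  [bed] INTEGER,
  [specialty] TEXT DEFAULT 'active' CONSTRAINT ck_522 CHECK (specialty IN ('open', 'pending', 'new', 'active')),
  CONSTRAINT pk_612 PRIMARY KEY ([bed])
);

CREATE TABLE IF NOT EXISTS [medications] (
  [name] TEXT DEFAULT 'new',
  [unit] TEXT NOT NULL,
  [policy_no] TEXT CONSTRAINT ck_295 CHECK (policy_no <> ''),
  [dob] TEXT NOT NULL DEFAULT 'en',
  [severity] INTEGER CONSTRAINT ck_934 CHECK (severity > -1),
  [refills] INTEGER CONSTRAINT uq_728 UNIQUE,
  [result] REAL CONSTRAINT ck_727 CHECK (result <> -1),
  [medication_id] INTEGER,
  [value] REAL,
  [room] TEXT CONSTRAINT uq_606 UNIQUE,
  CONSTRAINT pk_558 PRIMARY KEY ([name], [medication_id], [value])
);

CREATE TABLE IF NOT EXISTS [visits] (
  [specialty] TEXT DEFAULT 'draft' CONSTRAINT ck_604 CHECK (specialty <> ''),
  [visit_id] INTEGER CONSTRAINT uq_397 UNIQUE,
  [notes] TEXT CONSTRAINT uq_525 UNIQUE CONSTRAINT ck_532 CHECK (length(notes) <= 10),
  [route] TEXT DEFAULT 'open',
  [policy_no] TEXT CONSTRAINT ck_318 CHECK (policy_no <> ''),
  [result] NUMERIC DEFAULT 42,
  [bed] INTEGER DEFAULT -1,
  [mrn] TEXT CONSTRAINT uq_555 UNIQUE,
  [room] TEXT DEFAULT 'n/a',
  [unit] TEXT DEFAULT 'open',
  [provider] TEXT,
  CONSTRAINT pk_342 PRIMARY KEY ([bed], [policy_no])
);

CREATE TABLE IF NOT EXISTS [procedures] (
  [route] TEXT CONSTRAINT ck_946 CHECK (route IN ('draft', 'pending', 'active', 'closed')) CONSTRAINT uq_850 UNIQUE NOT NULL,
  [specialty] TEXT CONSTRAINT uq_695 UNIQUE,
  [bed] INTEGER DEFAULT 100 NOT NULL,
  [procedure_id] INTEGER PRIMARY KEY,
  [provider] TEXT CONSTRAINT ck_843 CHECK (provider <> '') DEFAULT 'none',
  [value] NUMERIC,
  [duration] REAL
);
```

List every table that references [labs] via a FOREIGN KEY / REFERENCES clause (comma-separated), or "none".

none

No REFERENCES clause anywhere in the schema names labs.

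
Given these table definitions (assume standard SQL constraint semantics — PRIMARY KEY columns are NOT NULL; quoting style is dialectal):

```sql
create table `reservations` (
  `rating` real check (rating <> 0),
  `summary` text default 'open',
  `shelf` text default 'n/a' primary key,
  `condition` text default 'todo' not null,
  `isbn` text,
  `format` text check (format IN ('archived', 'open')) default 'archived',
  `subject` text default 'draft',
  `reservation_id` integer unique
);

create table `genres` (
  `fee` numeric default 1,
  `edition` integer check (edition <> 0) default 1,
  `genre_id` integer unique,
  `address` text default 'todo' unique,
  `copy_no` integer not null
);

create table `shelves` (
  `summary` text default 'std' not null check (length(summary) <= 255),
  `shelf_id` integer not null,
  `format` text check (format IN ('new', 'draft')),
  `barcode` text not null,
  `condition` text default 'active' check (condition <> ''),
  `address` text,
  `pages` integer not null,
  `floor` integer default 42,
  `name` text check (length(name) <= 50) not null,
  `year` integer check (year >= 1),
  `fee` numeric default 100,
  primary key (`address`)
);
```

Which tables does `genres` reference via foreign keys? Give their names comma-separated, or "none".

none

No column in genres has a REFERENCES clause.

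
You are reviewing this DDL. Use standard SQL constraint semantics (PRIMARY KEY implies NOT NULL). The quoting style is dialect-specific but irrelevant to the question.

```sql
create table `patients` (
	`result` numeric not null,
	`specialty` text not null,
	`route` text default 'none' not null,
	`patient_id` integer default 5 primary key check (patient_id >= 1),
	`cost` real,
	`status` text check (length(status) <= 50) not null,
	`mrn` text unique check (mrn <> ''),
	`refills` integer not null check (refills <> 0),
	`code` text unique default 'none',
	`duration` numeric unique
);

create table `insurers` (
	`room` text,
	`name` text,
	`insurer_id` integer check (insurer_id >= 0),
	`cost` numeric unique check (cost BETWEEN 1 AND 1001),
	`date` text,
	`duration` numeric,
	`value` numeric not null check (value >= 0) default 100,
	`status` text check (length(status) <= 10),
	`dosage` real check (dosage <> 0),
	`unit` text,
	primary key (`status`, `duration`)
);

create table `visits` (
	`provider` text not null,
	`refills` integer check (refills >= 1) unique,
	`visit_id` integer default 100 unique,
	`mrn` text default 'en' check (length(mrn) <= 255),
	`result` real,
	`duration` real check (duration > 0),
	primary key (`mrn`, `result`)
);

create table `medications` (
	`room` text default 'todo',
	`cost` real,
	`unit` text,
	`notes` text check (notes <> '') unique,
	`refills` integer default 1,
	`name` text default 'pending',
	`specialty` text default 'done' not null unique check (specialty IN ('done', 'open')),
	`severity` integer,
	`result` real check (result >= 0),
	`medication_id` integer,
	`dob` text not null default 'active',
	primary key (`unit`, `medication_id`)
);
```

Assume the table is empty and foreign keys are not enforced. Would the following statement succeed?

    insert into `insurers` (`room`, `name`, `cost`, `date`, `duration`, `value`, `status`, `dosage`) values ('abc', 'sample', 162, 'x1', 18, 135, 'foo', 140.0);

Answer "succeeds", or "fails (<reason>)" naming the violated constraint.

NOT NULL columns: duration is supplied; status is supplied; value is supplied.
CHECK constraints: 162 satisfies (cost BETWEEN 1 AND 1001); 135 satisfies (value >= 0); 'foo' satisfies (length(status) <= 10); 140.0 satisfies (dosage <> 0).
No constraint is violated.

succeeds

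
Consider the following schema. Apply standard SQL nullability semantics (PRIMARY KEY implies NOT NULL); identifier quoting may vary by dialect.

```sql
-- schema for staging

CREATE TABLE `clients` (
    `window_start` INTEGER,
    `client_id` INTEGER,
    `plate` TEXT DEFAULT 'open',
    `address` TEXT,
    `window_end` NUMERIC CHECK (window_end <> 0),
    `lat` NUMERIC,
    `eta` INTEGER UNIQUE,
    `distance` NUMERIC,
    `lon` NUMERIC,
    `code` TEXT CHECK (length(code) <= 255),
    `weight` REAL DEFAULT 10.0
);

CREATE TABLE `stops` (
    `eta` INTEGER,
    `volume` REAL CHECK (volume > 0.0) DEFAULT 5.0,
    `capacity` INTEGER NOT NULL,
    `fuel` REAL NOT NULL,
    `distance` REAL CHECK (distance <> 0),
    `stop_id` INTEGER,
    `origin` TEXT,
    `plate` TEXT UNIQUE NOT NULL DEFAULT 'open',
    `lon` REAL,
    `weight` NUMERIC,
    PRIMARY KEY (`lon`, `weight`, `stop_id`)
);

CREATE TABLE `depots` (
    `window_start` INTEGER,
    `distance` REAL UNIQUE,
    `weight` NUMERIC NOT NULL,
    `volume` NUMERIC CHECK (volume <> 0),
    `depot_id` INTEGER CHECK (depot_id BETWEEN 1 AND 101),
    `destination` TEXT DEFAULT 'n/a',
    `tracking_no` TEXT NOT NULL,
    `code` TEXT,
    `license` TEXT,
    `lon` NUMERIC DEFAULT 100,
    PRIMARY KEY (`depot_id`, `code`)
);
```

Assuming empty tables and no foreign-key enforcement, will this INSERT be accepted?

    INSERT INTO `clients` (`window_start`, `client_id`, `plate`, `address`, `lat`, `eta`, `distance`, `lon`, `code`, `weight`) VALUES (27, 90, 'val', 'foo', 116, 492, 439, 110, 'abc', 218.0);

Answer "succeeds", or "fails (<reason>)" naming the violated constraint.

succeeds

clients has no NOT NULL or PRIMARY KEY columns.
CHECK constraints: 'abc' satisfies (length(code) <= 255).
No constraint is violated.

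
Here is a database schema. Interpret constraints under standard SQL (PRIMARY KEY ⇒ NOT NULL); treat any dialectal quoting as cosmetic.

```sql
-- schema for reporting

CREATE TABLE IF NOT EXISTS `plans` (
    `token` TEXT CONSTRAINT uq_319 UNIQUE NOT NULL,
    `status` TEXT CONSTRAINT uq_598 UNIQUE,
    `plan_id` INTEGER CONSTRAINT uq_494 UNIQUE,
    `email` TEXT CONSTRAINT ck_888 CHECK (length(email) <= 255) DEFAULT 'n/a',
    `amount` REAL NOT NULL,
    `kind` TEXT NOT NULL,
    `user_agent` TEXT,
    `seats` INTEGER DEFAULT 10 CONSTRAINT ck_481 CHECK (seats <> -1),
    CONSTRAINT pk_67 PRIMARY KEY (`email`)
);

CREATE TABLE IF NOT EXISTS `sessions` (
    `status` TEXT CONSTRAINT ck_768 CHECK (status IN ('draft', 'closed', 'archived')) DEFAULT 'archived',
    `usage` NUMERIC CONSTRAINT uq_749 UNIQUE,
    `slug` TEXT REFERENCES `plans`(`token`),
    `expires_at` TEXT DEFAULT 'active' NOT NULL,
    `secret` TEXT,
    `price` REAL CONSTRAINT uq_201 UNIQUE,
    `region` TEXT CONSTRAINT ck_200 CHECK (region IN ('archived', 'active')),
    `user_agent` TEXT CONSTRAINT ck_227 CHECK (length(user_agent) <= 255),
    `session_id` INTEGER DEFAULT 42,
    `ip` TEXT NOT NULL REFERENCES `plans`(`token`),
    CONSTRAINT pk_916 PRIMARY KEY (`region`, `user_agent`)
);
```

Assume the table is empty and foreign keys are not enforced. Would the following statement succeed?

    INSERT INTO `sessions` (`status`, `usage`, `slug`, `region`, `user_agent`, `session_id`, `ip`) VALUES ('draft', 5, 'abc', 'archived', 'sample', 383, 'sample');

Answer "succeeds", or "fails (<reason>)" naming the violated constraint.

NOT NULL columns: expires_at defaults to 'active'; ip is supplied; region is supplied; user_agent is supplied.
CHECK constraints: 'draft' satisfies (status IN ('draft', 'closed', 'archived')); 'archived' satisfies (region IN ('archived', 'active')); 'sample' satisfies (length(user_agent) <= 255).
No constraint is violated.

succeeds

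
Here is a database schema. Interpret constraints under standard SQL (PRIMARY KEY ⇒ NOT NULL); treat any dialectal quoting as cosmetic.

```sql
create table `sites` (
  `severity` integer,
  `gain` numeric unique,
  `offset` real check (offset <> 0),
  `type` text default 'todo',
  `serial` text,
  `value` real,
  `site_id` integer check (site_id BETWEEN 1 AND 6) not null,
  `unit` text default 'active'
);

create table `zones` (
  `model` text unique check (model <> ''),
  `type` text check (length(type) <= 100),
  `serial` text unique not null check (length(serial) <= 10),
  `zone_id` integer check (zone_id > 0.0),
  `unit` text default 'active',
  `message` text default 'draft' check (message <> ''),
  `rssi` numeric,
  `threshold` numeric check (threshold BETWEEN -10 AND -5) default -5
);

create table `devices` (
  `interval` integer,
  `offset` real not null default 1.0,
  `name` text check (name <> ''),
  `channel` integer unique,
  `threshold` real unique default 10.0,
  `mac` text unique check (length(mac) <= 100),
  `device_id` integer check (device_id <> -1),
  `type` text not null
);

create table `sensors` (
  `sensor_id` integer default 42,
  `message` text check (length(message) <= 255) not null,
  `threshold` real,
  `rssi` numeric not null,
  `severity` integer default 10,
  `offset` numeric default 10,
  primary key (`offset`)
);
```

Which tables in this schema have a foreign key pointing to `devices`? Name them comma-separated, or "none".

No REFERENCES clause anywhere in the schema names devices.

none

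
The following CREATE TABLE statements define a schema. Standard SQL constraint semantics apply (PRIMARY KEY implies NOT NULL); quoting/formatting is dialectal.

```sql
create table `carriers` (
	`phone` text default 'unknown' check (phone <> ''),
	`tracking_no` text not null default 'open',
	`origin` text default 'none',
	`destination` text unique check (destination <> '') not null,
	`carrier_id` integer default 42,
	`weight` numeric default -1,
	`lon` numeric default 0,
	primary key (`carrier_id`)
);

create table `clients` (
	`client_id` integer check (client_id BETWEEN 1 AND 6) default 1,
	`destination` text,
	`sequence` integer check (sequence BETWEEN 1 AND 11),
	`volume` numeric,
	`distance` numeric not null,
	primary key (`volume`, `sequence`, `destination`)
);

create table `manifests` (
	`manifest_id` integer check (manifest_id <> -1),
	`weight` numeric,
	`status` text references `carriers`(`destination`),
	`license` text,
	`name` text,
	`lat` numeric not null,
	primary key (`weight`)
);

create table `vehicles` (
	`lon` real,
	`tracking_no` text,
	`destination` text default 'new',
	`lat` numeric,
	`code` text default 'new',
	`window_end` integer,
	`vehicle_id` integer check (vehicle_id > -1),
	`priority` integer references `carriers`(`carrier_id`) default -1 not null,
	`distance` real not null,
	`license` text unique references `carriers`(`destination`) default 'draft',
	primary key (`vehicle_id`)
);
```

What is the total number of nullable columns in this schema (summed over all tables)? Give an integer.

carriers: 4 nullable (phone, origin, weight, lon — PK (carrier_id) and explicit NOT NULL columns excluded).
clients: 1 nullable (client_id — PK (volume, sequence, destination) and explicit NOT NULL columns excluded).
manifests: 4 nullable (manifest_id, status, license, name — PK (weight) and explicit NOT NULL columns excluded).
vehicles: 7 nullable (lon, tracking_no, destination, lat, code, window_end, license — PK (vehicle_id) and explicit NOT NULL columns excluded).
Total: 4 + 1 + 4 + 7 = 16.

16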